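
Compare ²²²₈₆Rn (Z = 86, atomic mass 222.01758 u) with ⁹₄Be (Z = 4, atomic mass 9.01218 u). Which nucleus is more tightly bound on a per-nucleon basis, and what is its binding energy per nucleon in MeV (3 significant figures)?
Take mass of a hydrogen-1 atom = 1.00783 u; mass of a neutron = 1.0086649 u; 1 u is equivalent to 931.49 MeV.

²²²₈₆Rn; 7.70 MeV/nucleon

²²²₈₆Rn: Σm = 86(1.00783) + 136(1.0086649) = 223.8518064 u; Δm = 1.8342264 u; E_B = 1708.6 MeV; E_B/A = 7.696 MeV
⁹₄Be: Σm = 4(1.00783) + 5(1.0086649) = 9.0746445 u; Δm = 0.0624645 u; E_B = 58.185 MeV; E_B/A = 6.465 MeV
²²²₈₆Rn has the higher binding energy per nucleon, so it is the more tightly bound nucleus.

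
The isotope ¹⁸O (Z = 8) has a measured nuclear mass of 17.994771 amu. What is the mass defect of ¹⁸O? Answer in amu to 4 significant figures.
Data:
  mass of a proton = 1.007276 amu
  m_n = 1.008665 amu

0.1501 amu

Mass of separated nucleons = 8(1.007276) + 10(1.008665) = 8.058208 + 10.086650 = 18.144858 amu
Mass defect Δm = 18.144858 − 17.994771 = 0.150087 amu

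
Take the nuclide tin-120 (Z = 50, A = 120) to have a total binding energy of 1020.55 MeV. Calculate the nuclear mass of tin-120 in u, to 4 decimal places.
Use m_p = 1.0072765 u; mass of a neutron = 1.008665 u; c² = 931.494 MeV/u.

Mass defect = 1020.55 MeV / (931.494 MeV/u) = 1.095606 u
Constituent mass = 50(1.0072765) + 70(1.008665) = 120.9703750 u
Nuclear mass = 120.9703750 − 1.095606 = 119.8747690 u ≈ 119.8748 u (to 4 decimal places)

119.8748 u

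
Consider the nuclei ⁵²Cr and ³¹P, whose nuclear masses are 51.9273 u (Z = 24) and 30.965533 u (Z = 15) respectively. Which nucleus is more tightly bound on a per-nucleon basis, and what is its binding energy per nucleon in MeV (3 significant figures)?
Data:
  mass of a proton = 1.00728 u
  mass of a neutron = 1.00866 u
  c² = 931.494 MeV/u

⁵²Cr: Σm = 24(1.00728) + 28(1.00866) = 52.41720 u; Δm = 0.48990 u; E_B = 456.34 MeV; E_B/A = 8.776 MeV
³¹P: Σm = 15(1.00728) + 16(1.00866) = 31.24776 u; Δm = 0.282227 u; E_B = 262.89 MeV; E_B/A = 8.480 MeV
⁵²Cr has the higher binding energy per nucleon, so it is the more tightly bound nucleus.

⁵²Cr; 8.78 MeV/nucleon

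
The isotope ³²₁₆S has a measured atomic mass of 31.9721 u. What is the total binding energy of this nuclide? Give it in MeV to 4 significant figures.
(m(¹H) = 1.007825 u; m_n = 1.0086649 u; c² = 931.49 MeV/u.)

Mass of separated nucleons = 16(1.007825) + 16(1.0086649) = 16.125200 + 16.1386384 = 32.2638384 u
Mass defect Δm = 32.2638384 − 31.9721 = 0.2917384 u
Converting to energy: 0.2917384 u × 931.49 MeV/u = 271.751 MeV

271.8 MeV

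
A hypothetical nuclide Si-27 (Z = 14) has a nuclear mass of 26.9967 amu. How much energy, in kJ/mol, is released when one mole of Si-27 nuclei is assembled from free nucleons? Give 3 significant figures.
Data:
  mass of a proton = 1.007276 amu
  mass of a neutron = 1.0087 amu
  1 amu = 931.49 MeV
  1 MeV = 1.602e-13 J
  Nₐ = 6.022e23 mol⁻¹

1.96e+10 kJ/mol

With 14 protons and 13 neutrons (A = 27):
Mass of separated nucleons = 14(1.007276) + 13(1.0087) = 14.101864 + 13.1131 = 27.214964 amu
The mass defect is 27.214964 − 26.9967 = 0.218264 amu.
E_B = 0.218264 × 931.49 = 203.311 MeV
Per nucleus in joules: 203.311 MeV × 1.602e-13 J/MeV = 3.2570e-11 J
Per mole: 3.2570e-11 J × 6.022e23 mol⁻¹ = 1.9614e+13 J/mol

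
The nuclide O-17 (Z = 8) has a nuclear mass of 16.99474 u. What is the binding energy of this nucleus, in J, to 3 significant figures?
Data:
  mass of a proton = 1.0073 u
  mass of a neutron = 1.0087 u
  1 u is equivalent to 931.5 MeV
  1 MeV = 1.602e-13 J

2.12e-11 J

Mass of separated nucleons = 8(1.0073) + 9(1.0087) = 8.0584 + 9.0783 = 17.1367 u
Δm = 17.1367 − 16.99474 = 0.14196 u
E_B = 0.14196 × 931.5 = 132.236 MeV
In joules: 132.236 MeV × 1.602e-13 J/MeV = 2.1184e-11 J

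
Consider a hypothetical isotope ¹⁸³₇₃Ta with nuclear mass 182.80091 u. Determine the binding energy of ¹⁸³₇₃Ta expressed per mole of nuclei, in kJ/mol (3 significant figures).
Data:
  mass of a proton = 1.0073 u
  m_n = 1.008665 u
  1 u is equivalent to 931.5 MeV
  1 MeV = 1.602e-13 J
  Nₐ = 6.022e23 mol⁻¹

With 73 protons and 110 neutrons (A = 183):
Mass of separated nucleons = 73(1.0073) + 110(1.008665) = 73.5329 + 110.953150 = 184.486050 u
Δm = 184.486050 − 182.80091 = 1.685140 u
Binding energy = Δm·c² = 1.685140 × 931.5 MeV/u = 1569.71 MeV
Per nucleus in joules: 1569.71 MeV × 1.602e-13 J/MeV = 2.5147e-10 J
Per mole: 2.5147e-10 J × 6.022e23 mol⁻¹ = 1.5144e+14 J/mol

1.51e+11 kJ/mol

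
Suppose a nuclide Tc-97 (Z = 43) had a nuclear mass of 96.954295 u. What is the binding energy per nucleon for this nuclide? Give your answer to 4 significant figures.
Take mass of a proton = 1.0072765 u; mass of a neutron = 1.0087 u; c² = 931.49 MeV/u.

7.955 MeV/nucleon

Mass of separated nucleons = 43(1.0072765) + 54(1.0087) = 43.3128895 + 54.4698 = 97.7826895 u
Mass defect Δm = 97.7826895 − 96.954295 = 0.8283945 u
E_B = 0.8283945 × 931.49 = 771.641 MeV
BE/A = 771.641 MeV / 97 = 7.955 MeV/nucleon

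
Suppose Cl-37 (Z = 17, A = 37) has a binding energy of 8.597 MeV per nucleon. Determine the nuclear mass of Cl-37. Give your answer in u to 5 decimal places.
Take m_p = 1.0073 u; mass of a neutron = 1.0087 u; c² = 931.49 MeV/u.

Total binding energy = 37 × 8.597 = 318.089 MeV
Mass defect = 318.089 MeV / (931.49 MeV/u) = 0.3414841 u
Constituent mass = 17(1.0073) + 20(1.0087) = 37.2981 u
Nuclear mass = 37.2981 − 0.3414841 = 36.9566159 u ≈ 36.95662 u (to 5 decimal places)

36.95662 u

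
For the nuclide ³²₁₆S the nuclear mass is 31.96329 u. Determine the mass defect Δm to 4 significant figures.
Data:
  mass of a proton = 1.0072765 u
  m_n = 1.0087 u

0.2923 u

Σm = 16·m_p + 16·m_n = 16.1164240 + 16.1392 = 32.2556240 u
Mass defect Δm = 32.2556240 − 31.96329 = 0.2923340 u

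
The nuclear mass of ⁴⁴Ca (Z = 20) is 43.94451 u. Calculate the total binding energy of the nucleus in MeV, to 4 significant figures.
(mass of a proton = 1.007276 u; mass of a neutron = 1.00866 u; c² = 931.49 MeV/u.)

The nucleus contains 20 protons and 44 − 20 = 24 neutrons.
Total constituent mass: 20 × 1.007276 + 24 × 1.00866 = 44.353360 u
The mass defect is 44.353360 − 43.94451 = 0.408850 u.
Converting to energy: 0.408850 u × 931.49 MeV/u = 380.840 MeV

380.8 MeV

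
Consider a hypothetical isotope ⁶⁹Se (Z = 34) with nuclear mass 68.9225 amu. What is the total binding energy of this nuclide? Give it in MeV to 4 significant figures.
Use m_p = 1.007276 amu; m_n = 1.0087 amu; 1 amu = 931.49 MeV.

586.3 MeV

The nucleus contains 34 protons and 69 − 34 = 35 neutrons.
Total constituent mass: 34 × 1.007276 + 35 × 1.0087 = 69.551884 amu
Mass defect Δm = 69.551884 − 68.9225 = 0.629384 amu
Binding energy = Δm·c² = 0.629384 × 931.49 MeV/amu = 586.265 MeV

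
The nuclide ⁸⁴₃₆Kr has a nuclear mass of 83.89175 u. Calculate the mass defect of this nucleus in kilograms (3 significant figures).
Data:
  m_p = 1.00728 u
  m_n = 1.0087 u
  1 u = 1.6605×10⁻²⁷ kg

1.31e-27 kg

Σm = 36·m_p + 48·m_n = 36.26208 + 48.4176 = 84.67968 u
The mass defect is 84.67968 − 83.89175 = 0.78793 u.
In SI units: 0.78793 u × 1.6605×10⁻²⁷ kg/u = 1.3084e-27 kg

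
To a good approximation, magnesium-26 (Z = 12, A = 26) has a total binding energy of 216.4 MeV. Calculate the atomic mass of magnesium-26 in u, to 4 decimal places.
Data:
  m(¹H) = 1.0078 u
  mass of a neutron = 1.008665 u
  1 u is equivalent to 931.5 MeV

Mass defect = 216.4 MeV / (931.5 MeV/u) = 0.232313 u
Constituent mass = 12(1.0078) + 14(1.008665) = 26.214910 u
Atomic mass = 26.214910 − 0.232313 = 25.982597 u ≈ 25.9826 u (to 4 decimal places)

25.9826 u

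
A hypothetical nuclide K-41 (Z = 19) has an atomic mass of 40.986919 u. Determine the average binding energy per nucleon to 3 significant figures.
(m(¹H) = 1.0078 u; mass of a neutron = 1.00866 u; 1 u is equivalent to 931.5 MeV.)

7.99 MeV/nucleon

Z = 19, so N = A − Z = 41 − 19 = 22.
Total constituent mass: 19 × 1.0078 + 22 × 1.00866 = 41.33872 u
Mass defect Δm = 41.33872 − 40.986919 = 0.351801 u
Binding energy = Δm·c² = 0.351801 × 931.5 MeV/u = 327.703 MeV
Per nucleon: 327.703 / 41 = 7.993 MeV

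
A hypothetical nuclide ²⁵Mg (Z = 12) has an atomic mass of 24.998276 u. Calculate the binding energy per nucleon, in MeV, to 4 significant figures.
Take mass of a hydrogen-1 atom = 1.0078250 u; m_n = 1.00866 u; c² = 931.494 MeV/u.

Z = 12, so N = A − Z = 25 − 12 = 13.
Σm = 12·m(¹H) + 13·m_n = 12.0939000 + 13.11258 = 25.2064800 u
The mass defect is 25.2064800 − 24.998276 = 0.2082040 u.
E_B = 0.2082040 × 931.494 = 193.941 MeV
Dividing by A = 25 gives 7.758 MeV per nucleon.

7.758 MeV/nucleon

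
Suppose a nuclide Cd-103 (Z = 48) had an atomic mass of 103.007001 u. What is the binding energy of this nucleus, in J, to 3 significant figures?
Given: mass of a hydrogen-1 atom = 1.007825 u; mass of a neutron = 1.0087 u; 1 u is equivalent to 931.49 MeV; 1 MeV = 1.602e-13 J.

1.26e-10 J

The nucleus contains 48 protons and 103 − 48 = 55 neutrons.
Total constituent mass: 48 × 1.007825 + 55 × 1.0087 = 103.854100 u
Δm = 103.854100 − 103.007001 = 0.847099 u
Converting to energy: 0.847099 u × 931.49 MeV/u = 789.064 MeV
In joules: 789.064 MeV × 1.602e-13 J/MeV = 1.2641e-10 J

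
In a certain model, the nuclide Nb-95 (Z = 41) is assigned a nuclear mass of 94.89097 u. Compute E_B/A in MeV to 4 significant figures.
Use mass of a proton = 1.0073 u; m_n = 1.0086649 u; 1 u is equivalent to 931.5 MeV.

8.592 MeV/nucleon

The nucleus contains 41 protons and 95 − 41 = 54 neutrons.
Total constituent mass: 41 × 1.0073 + 54 × 1.0086649 = 95.7672046 u
Δm = 95.7672046 − 94.89097 = 0.8762346 u
Binding energy = Δm·c² = 0.8762346 × 931.5 MeV/u = 816.213 MeV
Dividing by A = 95 gives 8.592 MeV per nucleon.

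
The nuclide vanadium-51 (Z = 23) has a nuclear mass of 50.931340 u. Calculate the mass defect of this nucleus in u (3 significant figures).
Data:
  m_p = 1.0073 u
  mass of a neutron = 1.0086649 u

0.479 u

Z = 23, so N = A − Z = 51 − 23 = 28.
Σm = 23·m_p + 28·m_n = 23.1679 + 28.2426172 = 51.4105172 u
Mass defect Δm = 51.4105172 − 50.931340 = 0.4791772 u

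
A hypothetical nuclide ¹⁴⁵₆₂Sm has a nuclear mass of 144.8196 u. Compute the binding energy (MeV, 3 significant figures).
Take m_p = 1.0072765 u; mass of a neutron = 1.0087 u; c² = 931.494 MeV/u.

1260 MeV

Total constituent mass: 62 × 1.0072765 + 83 × 1.0087 = 146.1732430 u
Mass defect Δm = 146.1732430 − 144.8196 = 1.3536430 u
E_B = 1.3536430 × 931.494 = 1260.91 MeV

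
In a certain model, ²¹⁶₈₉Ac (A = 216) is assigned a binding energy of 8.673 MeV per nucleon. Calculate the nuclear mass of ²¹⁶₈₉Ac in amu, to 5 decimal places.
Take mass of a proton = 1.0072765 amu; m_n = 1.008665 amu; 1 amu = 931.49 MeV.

215.73691 amu

Total binding energy = 216 × 8.673 = 1873.368 MeV
Mass defect = 1873.368 MeV / (931.49 MeV/amu) = 2.0111520 amu
Constituent mass = 89(1.0072765) + 127(1.008665) = 217.7480635 amu
Nuclear mass = 217.7480635 − 2.0111520 = 215.7369115 amu ≈ 215.73691 amu (to 5 decimal places)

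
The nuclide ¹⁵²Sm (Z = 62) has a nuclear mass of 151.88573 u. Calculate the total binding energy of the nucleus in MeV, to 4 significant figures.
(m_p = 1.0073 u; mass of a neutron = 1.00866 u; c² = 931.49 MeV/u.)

1254 MeV

The nucleus contains 62 protons and 152 − 62 = 90 neutrons.
Total constituent mass: 62 × 1.0073 + 90 × 1.00866 = 153.23200 u
The mass defect is 153.23200 − 151.88573 = 1.34627 u.
Binding energy = Δm·c² = 1.34627 × 931.49 MeV/u = 1254.04 MeV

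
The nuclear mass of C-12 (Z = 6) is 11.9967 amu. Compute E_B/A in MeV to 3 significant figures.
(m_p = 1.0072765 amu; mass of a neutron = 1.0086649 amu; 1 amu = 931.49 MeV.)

The nucleus contains 6 protons and 12 − 6 = 6 neutrons.
Mass of separated nucleons = 6(1.0072765) + 6(1.0086649) = 6.0436590 + 6.0519894 = 12.0956484 amu
The mass defect is 12.0956484 − 11.9967 = 0.0989484 amu.
Converting to energy: 0.0989484 amu × 931.49 MeV/amu = 92.1694 MeV
Dividing by A = 12 gives 7.681 MeV per nucleon.

7.68 MeV/nucleon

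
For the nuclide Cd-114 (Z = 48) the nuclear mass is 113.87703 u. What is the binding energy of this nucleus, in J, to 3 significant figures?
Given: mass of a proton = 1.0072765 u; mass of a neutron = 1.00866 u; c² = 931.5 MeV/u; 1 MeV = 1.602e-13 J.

1.56e-10 J

With 48 protons and 66 neutrons (A = 114):
Σm = 48·m_p + 66·m_n = 48.3492720 + 66.57156 = 114.9208320 u
Mass defect Δm = 114.9208320 − 113.87703 = 1.0438020 u
E_B = 1.0438020 × 931.5 = 972.302 MeV
In joules: 972.302 MeV × 1.602e-13 J/MeV = 1.5576e-10 J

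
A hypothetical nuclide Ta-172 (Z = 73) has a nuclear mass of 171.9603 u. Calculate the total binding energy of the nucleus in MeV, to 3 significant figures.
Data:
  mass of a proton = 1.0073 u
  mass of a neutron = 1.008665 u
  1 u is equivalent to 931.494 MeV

1330 MeV

Mass of separated nucleons = 73(1.0073) + 99(1.008665) = 73.5329 + 99.857835 = 173.390735 u
Mass defect Δm = 173.390735 − 171.9603 = 1.430435 u
Converting to energy: 1.430435 u × 931.494 MeV/u = 1332.44 MeV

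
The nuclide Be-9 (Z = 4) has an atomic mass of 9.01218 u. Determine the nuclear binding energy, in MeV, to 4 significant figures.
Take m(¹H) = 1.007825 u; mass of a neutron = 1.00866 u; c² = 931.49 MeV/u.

Z = 4, so N = A − Z = 9 − 4 = 5.
Total constituent mass: 4 × 1.007825 + 5 × 1.00866 = 9.074600 u
Mass defect Δm = 9.074600 − 9.01218 = 0.062420 u
E_B = 0.062420 × 931.49 = 58.1436 MeV

58.14 MeV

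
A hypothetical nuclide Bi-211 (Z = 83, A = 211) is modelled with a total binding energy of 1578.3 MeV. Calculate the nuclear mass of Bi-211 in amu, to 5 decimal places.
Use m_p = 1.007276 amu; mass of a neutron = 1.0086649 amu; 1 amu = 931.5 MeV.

211.01865 amu

Mass defect = 1578.3 MeV / (931.5 MeV/amu) = 1.6943639 amu
Constituent mass = 83(1.007276) + 128(1.0086649) = 212.7130152 amu
Nuclear mass = 212.7130152 − 1.6943639 = 211.0186513 amu ≈ 211.01865 amu (to 5 decimal places)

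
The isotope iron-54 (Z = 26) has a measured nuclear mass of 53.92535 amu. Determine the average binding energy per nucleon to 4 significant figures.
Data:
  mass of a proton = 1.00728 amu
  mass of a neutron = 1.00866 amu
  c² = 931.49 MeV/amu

8.735 MeV/nucleon

With 26 protons and 28 neutrons (A = 54):
Σm = 26·m_p + 28·m_n = 26.18928 + 28.24248 = 54.43176 amu
The mass defect is 54.43176 − 53.92535 = 0.50641 amu.
Converting to energy: 0.50641 amu × 931.49 MeV/amu = 471.716 MeV
BE/A = 471.716 MeV / 54 = 8.735 MeV/nucleon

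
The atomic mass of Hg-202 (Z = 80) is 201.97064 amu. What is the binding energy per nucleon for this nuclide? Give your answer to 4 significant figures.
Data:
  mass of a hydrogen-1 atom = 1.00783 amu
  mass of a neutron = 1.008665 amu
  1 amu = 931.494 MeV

Mass of separated nucleons = 80(1.00783) + 122(1.008665) = 80.62640 + 123.057130 = 203.683530 amu
The mass defect is 203.683530 − 201.97064 = 1.712890 amu.
Converting to energy: 1.712890 amu × 931.494 MeV/amu = 1595.55 MeV
Dividing by A = 202 gives 7.899 MeV per nucleon.

7.899 MeV/nucleon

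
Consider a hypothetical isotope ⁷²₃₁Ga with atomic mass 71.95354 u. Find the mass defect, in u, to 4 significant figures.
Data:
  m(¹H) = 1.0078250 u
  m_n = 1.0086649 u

0.6443 u

Mass of separated nucleons = 31(1.0078250) + 41(1.0086649) = 31.2425750 + 41.3552609 = 72.5978359 u
The mass defect is 72.5978359 − 71.95354 = 0.6442959 u.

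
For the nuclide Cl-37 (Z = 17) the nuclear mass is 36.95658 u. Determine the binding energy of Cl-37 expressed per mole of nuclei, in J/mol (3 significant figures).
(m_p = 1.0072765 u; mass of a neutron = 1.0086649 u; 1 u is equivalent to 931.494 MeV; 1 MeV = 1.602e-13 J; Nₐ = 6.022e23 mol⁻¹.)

3.06e+13 J/mol

Σm = 17·m_p + 20·m_n = 17.1237005 + 20.1732980 = 37.2969985 u
Δm = 37.2969985 − 36.95658 = 0.3404185 u
Binding energy = Δm·c² = 0.3404185 × 931.494 MeV/u = 317.098 MeV
Per nucleus in joules: 317.098 MeV × 1.602e-13 J/MeV = 5.0799e-11 J
Per mole: 5.0799e-11 J × 6.022e23 mol⁻¹ = 3.0591e+13 J/mol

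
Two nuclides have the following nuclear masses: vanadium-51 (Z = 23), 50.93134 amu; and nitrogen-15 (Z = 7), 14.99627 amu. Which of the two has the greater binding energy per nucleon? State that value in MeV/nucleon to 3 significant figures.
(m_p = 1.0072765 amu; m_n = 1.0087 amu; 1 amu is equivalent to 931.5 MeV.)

vanadium-51; 8.76 MeV/nucleon

vanadium-51: Σm = 23(1.0072765) + 28(1.0087) = 51.4109595 amu; Δm = 0.4796195 amu; E_B = 446.77 MeV; E_B/A = 8.760 MeV
nitrogen-15: Σm = 7(1.0072765) + 8(1.0087) = 15.1205355 amu; Δm = 0.1242655 amu; E_B = 115.75 MeV; E_B/A = 7.717 MeV
vanadium-51 has the higher binding energy per nucleon, so it is the more tightly bound nucleus.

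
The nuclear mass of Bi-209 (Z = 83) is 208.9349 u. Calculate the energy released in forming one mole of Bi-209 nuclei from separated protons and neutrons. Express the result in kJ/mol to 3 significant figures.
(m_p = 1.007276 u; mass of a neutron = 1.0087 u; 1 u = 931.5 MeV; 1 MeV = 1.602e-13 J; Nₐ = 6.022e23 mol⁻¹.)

1.59e+11 kJ/mol

Z = 83, so N = A − Z = 209 − 83 = 126.
Mass of separated nucleons = 83(1.007276) + 126(1.0087) = 83.603908 + 127.0962 = 210.700108 u
Mass defect Δm = 210.700108 − 208.9349 = 1.765208 u
E_B = 1.765208 × 931.5 = 1644.29 MeV
Per nucleus in joules: 1644.29 MeV × 1.602e-13 J/MeV = 2.6342e-10 J
Per mole: 2.6342e-10 J × 6.022e23 mol⁻¹ = 1.5863e+14 J/mol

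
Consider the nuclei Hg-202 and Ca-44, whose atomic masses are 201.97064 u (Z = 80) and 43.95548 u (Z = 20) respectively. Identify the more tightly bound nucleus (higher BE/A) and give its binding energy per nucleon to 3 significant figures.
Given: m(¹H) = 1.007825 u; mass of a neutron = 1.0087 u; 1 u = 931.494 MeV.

Hg-202: Σm = 80(1.007825) + 122(1.0087) = 203.687400 u; Δm = 1.716760 u; E_B = 1599.2 MeV; E_B/A = 7.917 MeV
Ca-44: Σm = 20(1.007825) + 24(1.0087) = 44.365300 u; Δm = 0.409820 u; E_B = 381.74 MeV; E_B/A = 8.676 MeV
Ca-44 has the higher binding energy per nucleon, so it is the more tightly bound nucleus.

Ca-44; 8.68 MeV/nucleon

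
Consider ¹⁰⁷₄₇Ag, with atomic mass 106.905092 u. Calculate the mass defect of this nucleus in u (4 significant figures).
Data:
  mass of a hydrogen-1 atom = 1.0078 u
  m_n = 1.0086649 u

With 47 protons and 60 neutrons (A = 107):
Total constituent mass: 47 × 1.0078 + 60 × 1.0086649 = 107.8864940 u
Mass defect Δm = 107.8864940 − 106.905092 = 0.9814020 u

0.9814 u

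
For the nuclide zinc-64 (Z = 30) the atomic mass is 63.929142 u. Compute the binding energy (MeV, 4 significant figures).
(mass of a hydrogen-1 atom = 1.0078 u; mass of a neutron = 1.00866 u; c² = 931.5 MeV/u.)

558.2 MeV

With 30 protons and 34 neutrons (A = 64):
Total constituent mass: 30 × 1.0078 + 34 × 1.00866 = 64.52844 u
The mass defect is 64.52844 − 63.929142 = 0.599298 u.
Converting to energy: 0.599298 u × 931.5 MeV/u = 558.246 MeV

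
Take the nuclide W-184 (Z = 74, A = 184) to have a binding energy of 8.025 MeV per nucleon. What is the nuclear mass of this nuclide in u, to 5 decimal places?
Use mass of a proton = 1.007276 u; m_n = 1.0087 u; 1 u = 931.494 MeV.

Total binding energy = 184 × 8.025 = 1476.600 MeV
Mass defect = 1476.600 MeV / (931.494 MeV/u) = 1.5851954 u
Constituent mass = 74(1.007276) + 110(1.0087) = 185.495424 u
Nuclear mass = 185.495424 − 1.5851954 = 183.9102286 u ≈ 183.91023 u (to 5 decimal places)

183.91023 u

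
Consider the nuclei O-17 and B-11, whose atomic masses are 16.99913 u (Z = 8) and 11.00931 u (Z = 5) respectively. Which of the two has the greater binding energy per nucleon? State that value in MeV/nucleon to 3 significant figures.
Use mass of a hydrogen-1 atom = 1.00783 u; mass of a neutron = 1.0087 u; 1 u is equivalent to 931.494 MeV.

O-17; 7.77 MeV/nucleon

O-17: Σm = 8(1.00783) + 9(1.0087) = 17.14094 u; Δm = 0.14181 u; E_B = 132.095 MeV; E_B/A = 7.770 MeV
B-11: Σm = 5(1.00783) + 6(1.0087) = 11.09135 u; Δm = 0.08204 u; E_B = 76.420 MeV; E_B/A = 6.947 MeV
O-17 has the higher binding energy per nucleon, so it is the more tightly bound nucleus.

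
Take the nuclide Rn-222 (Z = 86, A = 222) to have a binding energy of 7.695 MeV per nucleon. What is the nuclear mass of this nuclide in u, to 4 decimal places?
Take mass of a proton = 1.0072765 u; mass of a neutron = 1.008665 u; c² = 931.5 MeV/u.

221.9703 u

Total binding energy = 222 × 7.695 = 1708.290 MeV
Mass defect = 1708.290 MeV / (931.5 MeV/u) = 1.833913 u
Constituent mass = 86(1.0072765) + 136(1.008665) = 223.8042190 u
Nuclear mass = 223.8042190 − 1.833913 = 221.9703060 u ≈ 221.9703 u (to 4 decimal places)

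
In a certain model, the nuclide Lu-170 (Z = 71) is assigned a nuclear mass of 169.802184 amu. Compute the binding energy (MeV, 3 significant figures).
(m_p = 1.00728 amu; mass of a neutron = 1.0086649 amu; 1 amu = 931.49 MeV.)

Z = 71, so N = A − Z = 170 − 71 = 99.
Σm = 71·m_p + 99·m_n = 71.51688 + 99.8578251 = 171.3747051 amu
Mass defect Δm = 171.3747051 − 169.802184 = 1.5725211 amu
Converting to energy: 1.5725211 amu × 931.49 MeV/amu = 1464.79 MeV

1460 MeV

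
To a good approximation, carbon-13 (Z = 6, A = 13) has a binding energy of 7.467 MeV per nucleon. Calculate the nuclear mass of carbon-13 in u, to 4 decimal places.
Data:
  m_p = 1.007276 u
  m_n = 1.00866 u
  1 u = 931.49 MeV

Total binding energy = 13 × 7.467 = 97.071 MeV
Mass defect = 97.071 MeV / (931.49 MeV/u) = 0.104210 u
Constituent mass = 6(1.007276) + 7(1.00866) = 13.104276 u
Nuclear mass = 13.104276 − 0.104210 = 13.000066 u ≈ 13.0001 u (to 4 decimal places)

13.0001 u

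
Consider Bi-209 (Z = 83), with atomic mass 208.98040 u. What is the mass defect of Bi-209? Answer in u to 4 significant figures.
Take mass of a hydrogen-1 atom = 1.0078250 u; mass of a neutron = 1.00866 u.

1.760 u

Z = 83, so N = A − Z = 209 − 83 = 126.
Mass of separated nucleons = 83(1.0078250) + 126(1.00866) = 83.6494750 + 127.09116 = 210.7406350 u
Mass defect Δm = 210.7406350 − 208.98040 = 1.7602350 u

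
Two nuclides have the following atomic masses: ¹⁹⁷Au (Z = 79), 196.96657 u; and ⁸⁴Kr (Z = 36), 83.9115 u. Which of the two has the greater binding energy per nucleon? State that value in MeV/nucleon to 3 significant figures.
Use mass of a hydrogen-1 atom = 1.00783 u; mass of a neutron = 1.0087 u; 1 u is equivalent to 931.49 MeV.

¹⁹⁷Au: Σm = 79(1.00783) + 118(1.0087) = 198.64517 u; Δm = 1.67860 u; E_B = 1563.6 MeV; E_B/A = 7.937 MeV
⁸⁴Kr: Σm = 36(1.00783) + 48(1.0087) = 84.69948 u; Δm = 0.78798 u; E_B = 734.00 MeV; E_B/A = 8.738 MeV
⁸⁴Kr has the higher binding energy per nucleon, so it is the more tightly bound nucleus.

⁸⁴Kr; 8.74 MeV/nucleon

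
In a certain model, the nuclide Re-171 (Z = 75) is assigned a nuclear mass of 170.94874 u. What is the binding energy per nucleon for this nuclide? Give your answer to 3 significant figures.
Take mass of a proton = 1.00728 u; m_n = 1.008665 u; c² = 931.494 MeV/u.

7.78 MeV/nucleon

Z = 75, so N = A − Z = 171 − 75 = 96.
Mass of separated nucleons = 75(1.00728) + 96(1.008665) = 75.54600 + 96.831840 = 172.377840 u
The mass defect is 172.377840 − 170.94874 = 1.429100 u.
Converting to energy: 1.429100 u × 931.494 MeV/u = 1331.20 MeV
BE/A = 1331.20 MeV / 171 = 7.7848 MeV/nucleon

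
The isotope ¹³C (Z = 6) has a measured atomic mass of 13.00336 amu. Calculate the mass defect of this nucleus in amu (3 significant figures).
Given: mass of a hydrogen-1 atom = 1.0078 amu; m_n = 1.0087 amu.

The nucleus contains 6 protons and 13 − 6 = 7 neutrons.
Σm = 6·m(¹H) + 7·m_n = 6.0468 + 7.0609 = 13.1077 amu
The mass defect is 13.1077 − 13.00336 = 0.10434 amu.

0.104 amu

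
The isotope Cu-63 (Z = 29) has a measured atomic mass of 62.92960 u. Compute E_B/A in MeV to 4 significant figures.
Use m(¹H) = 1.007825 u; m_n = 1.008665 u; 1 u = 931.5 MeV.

With 29 protons and 34 neutrons (A = 63):
Total constituent mass: 29 × 1.007825 + 34 × 1.008665 = 63.521535 u
Mass defect Δm = 63.521535 − 62.92960 = 0.591935 u
Converting to energy: 0.591935 u × 931.5 MeV/u = 551.387 MeV
Dividing by A = 63 gives 8.752 MeV per nucleon.

8.752 MeV/nucleon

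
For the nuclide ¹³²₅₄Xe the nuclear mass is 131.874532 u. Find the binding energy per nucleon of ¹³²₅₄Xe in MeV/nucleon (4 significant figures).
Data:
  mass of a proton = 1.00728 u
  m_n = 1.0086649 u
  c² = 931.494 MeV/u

Z = 54, so N = A − Z = 132 − 54 = 78.
Total constituent mass: 54 × 1.00728 + 78 × 1.0086649 = 133.0689822 u
Mass defect Δm = 133.0689822 − 131.874532 = 1.1944502 u
E_B = 1.1944502 × 931.494 = 1112.62 MeV
Dividing by A = 132 gives 8.429 MeV per nucleon.

8.429 MeV/nucleon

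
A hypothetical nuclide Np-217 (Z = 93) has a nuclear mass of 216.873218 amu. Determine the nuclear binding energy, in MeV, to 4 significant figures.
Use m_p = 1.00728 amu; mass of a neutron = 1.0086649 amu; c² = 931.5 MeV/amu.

1750 MeV

The nucleus contains 93 protons and 217 − 93 = 124 neutrons.
Σm = 93·m_p + 124·m_n = 93.67704 + 125.0744476 = 218.7514876 amu
The mass defect is 218.7514876 − 216.873218 = 1.8782696 amu.
Binding energy = Δm·c² = 1.8782696 × 931.5 MeV/amu = 1749.61 MeV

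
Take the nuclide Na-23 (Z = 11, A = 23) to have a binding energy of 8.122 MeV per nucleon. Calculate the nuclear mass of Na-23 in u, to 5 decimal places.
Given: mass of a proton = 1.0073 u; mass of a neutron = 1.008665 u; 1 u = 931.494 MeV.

22.98374 u

Total binding energy = 23 × 8.122 = 186.806 MeV
Mass defect = 186.806 MeV / (931.494 MeV/u) = 0.2005445 u
Constituent mass = 11(1.0073) + 12(1.008665) = 23.184280 u
Nuclear mass = 23.184280 − 0.2005445 = 22.9837355 u ≈ 22.98374 u (to 5 decimal places)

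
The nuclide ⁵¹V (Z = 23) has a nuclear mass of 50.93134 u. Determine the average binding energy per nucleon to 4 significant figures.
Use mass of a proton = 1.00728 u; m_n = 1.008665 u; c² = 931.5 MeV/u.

8.744 MeV/nucleon

Σm = 23·m_p + 28·m_n = 23.16744 + 28.242620 = 51.410060 u
The mass defect is 51.410060 − 50.93134 = 0.478720 u.
E_B = 0.478720 × 931.5 = 445.928 MeV
BE/A = 445.928 MeV / 51 = 8.744 MeV/nucleon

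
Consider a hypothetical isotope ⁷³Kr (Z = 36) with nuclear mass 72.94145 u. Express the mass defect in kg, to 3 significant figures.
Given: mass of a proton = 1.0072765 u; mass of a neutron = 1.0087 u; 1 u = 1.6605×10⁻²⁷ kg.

1.07e-27 kg

Mass of separated nucleons = 36(1.0072765) + 37(1.0087) = 36.2619540 + 37.3219 = 73.5838540 u
The mass defect is 73.5838540 − 72.94145 = 0.6424040 u.
In SI units: 0.6424040 u × 1.6605×10⁻²⁷ kg/u = 1.0667e-27 kg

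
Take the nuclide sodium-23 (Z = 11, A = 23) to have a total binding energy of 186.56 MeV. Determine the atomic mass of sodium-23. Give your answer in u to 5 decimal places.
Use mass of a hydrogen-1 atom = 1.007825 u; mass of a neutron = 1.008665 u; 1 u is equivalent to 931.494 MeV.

Mass defect = 186.56 MeV / (931.494 MeV/u) = 0.2002804 u
Constituent mass = 11(1.007825) + 12(1.008665) = 23.190055 u
Atomic mass = 23.190055 − 0.2002804 = 22.9897746 u ≈ 22.98977 u (to 5 decimal places)

22.98977 u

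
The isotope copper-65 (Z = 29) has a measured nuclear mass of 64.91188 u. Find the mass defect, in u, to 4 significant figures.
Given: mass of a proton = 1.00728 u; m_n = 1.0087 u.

0.6124 u

Total constituent mass: 29 × 1.00728 + 36 × 1.0087 = 65.52432 u
The mass defect is 65.52432 − 64.91188 = 0.61244 u.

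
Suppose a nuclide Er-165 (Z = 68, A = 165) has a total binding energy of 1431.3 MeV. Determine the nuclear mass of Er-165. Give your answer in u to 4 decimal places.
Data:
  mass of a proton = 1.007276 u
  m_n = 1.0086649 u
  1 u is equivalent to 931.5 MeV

164.7987 u

Mass defect = 1431.3 MeV / (931.5 MeV/u) = 1.536554 u
Constituent mass = 68(1.007276) + 97(1.0086649) = 166.3352633 u
Nuclear mass = 166.3352633 − 1.536554 = 164.7987093 u ≈ 164.7987 u (to 4 decimal places)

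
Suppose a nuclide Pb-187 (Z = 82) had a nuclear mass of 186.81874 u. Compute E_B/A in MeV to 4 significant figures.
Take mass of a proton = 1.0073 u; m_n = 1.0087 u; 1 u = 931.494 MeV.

8.435 MeV/nucleon

The nucleus contains 82 protons and 187 − 82 = 105 neutrons.
Total constituent mass: 82 × 1.0073 + 105 × 1.0087 = 188.5121 u
Mass defect Δm = 188.5121 − 186.81874 = 1.69336 u
Binding energy = Δm·c² = 1.69336 × 931.494 MeV/u = 1577.35 MeV
Dividing by A = 187 gives 8.435 MeV per nucleon.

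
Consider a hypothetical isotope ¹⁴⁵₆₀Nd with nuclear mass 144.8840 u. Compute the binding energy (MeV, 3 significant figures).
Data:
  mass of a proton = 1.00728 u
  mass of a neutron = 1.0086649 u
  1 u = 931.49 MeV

1200 MeV

Total constituent mass: 60 × 1.00728 + 85 × 1.0086649 = 146.1733165 u
Mass defect Δm = 146.1733165 − 144.8840 = 1.2893165 u
Binding energy = Δm·c² = 1.2893165 × 931.49 MeV/u = 1200.99 MeV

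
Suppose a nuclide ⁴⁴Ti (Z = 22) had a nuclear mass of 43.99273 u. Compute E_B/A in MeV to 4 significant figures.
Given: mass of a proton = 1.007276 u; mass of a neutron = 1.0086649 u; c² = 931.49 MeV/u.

7.578 MeV/nucleon

The nucleus contains 22 protons and 44 − 22 = 22 neutrons.
Total constituent mass: 22 × 1.007276 + 22 × 1.0086649 = 44.3506998 u
Δm = 44.3506998 − 43.99273 = 0.3579698 u
Converting to energy: 0.3579698 u × 931.49 MeV/u = 333.445 MeV
BE/A = 333.445 MeV / 44 = 7.578 MeV/nucleon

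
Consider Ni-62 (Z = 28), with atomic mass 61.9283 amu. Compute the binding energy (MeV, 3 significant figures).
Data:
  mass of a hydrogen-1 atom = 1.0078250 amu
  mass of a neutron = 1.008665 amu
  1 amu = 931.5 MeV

Z = 28, so N = A − Z = 62 − 28 = 34.
Mass of separated nucleons = 28(1.0078250) + 34(1.008665) = 28.2191000 + 34.294610 = 62.5137100 amu
The mass defect is 62.5137100 − 61.9283 = 0.5854100 amu.
E_B = 0.5854100 × 931.5 = 545.309 MeV

545 MeV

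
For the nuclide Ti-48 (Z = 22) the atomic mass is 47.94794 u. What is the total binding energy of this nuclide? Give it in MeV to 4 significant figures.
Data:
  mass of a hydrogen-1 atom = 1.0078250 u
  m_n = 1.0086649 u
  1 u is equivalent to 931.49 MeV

418.7 MeV

Total constituent mass: 22 × 1.0078250 + 26 × 1.0086649 = 48.3974374 u
The mass defect is 48.3974374 − 47.94794 = 0.4494974 u.
Binding energy = Δm·c² = 0.4494974 × 931.49 MeV/u = 418.702 MeV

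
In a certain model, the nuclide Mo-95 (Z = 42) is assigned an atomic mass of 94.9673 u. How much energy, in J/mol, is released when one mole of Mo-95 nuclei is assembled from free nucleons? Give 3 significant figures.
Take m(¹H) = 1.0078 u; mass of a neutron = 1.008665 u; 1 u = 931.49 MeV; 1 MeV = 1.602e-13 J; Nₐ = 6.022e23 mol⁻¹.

Total constituent mass: 42 × 1.0078 + 53 × 1.008665 = 95.786845 u
Mass defect Δm = 95.786845 − 94.9673 = 0.819545 u
Converting to energy: 0.819545 u × 931.49 MeV/u = 763.398 MeV
Per nucleus in joules: 763.398 MeV × 1.602e-13 J/MeV = 1.2230e-10 J
Per mole: 1.2230e-10 J × 6.022e23 mol⁻¹ = 7.3649e+13 J/mol

7.36e+13 J/mol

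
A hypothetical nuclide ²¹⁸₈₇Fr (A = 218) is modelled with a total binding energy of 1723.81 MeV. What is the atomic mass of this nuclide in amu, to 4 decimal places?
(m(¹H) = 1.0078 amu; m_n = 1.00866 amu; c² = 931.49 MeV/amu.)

217.9625 amu

Mass defect = 1723.81 MeV / (931.49 MeV/amu) = 1.850594 amu
Constituent mass = 87(1.0078) + 131(1.00866) = 219.81306 amu
Atomic mass = 219.81306 − 1.850594 = 217.962466 amu ≈ 217.9625 amu (to 4 decimal places)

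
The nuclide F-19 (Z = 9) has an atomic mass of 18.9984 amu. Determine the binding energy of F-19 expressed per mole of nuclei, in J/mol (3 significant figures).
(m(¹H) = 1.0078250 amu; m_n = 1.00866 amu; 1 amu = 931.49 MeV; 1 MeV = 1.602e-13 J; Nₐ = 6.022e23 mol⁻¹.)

With 9 protons and 10 neutrons (A = 19):
Σm = 9·m(¹H) + 10·m_n = 9.0704250 + 10.08660 = 19.1570250 amu
The mass defect is 19.1570250 − 18.9984 = 0.1586250 amu.
Converting to energy: 0.1586250 amu × 931.49 MeV/amu = 147.758 MeV
Per nucleus in joules: 147.758 MeV × 1.602e-13 J/MeV = 2.3671e-11 J
Per mole: 2.3671e-11 J × 6.022e23 mol⁻¹ = 1.4255e+13 J/mol

1.43e+13 J/mol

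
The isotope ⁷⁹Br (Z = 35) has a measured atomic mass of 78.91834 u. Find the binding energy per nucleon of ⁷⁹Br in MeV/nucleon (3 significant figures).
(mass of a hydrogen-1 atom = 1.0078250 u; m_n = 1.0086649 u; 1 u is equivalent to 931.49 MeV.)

With 35 protons and 44 neutrons (A = 79):
Σm = 35·m(¹H) + 44·m_n = 35.2738750 + 44.3812556 = 79.6551306 u
Mass defect Δm = 79.6551306 − 78.91834 = 0.7367906 u
Converting to energy: 0.7367906 u × 931.49 MeV/u = 686.313 MeV
Per nucleon: 686.313 / 79 = 8.688 MeV

8.69 MeV/nucleon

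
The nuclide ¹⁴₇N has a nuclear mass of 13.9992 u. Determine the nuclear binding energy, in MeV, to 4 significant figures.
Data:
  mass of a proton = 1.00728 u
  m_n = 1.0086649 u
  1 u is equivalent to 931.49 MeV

104.7 MeV

Total constituent mass: 7 × 1.00728 + 7 × 1.0086649 = 14.1116143 u
Mass defect Δm = 14.1116143 − 13.9992 = 0.1124143 u
E_B = 0.1124143 × 931.49 = 104.713 MeV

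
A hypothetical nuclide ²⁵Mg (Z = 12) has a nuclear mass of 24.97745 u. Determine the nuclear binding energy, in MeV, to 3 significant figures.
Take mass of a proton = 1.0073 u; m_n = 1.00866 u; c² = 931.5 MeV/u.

The nucleus contains 12 protons and 25 − 12 = 13 neutrons.
Mass of separated nucleons = 12(1.0073) + 13(1.00866) = 12.0876 + 13.11258 = 25.20018 u
The mass defect is 25.20018 − 24.97745 = 0.22273 u.
Converting to energy: 0.22273 u × 931.5 MeV/u = 207.473 MeV

207 MeV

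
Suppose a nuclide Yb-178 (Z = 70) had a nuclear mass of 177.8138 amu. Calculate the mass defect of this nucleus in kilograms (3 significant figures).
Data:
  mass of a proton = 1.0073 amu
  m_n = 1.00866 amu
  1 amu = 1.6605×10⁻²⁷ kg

Mass of separated nucleons = 70(1.0073) + 108(1.00866) = 70.5110 + 108.93528 = 179.44628 amu
The mass defect is 179.44628 − 177.8138 = 1.63248 amu.
In SI units: 1.63248 amu × 1.6605×10⁻²⁷ kg/amu = 2.7107e-27 kg

2.71e-27 kg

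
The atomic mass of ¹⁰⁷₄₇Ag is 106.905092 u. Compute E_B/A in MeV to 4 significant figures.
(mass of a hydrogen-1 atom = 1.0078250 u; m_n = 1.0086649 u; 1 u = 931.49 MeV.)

8.554 MeV/nucleon

Mass of separated nucleons = 47(1.0078250) + 60(1.0086649) = 47.3677750 + 60.5198940 = 107.8876690 u
Mass defect Δm = 107.8876690 − 106.905092 = 0.9825770 u
E_B = 0.9825770 × 931.49 = 915.261 MeV
Dividing by A = 107 gives 8.554 MeV per nucleon.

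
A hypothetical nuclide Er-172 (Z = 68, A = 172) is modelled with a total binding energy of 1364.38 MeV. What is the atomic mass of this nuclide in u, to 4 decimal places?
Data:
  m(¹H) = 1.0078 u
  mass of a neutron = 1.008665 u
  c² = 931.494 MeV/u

171.9668 u

Mass defect = 1364.38 MeV / (931.494 MeV/u) = 1.464722 u
Constituent mass = 68(1.0078) + 104(1.008665) = 173.431560 u
Atomic mass = 173.431560 − 1.464722 = 171.966838 u ≈ 171.9668 u (to 4 decimal places)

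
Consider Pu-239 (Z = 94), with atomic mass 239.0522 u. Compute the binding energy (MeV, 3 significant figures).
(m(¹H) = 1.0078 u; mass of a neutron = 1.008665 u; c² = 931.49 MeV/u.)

1800 MeV

Z = 94, so N = A − Z = 239 − 94 = 145.
Total constituent mass: 94 × 1.0078 + 145 × 1.008665 = 240.989625 u
Δm = 240.989625 − 239.0522 = 1.937425 u
Converting to energy: 1.937425 u × 931.49 MeV/u = 1804.69 MeV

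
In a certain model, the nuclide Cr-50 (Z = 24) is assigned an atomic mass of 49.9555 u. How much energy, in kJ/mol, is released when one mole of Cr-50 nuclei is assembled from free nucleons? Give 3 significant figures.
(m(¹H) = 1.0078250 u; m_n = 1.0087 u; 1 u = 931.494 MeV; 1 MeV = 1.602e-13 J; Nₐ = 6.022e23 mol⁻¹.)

With 24 protons and 26 neutrons (A = 50):
Total constituent mass: 24 × 1.0078250 + 26 × 1.0087 = 50.4140000 u
Mass defect Δm = 50.4140000 − 49.9555 = 0.4585000 u
Converting to energy: 0.4585000 u × 931.494 MeV/u = 427.090 MeV
Per nucleus in joules: 427.090 MeV × 1.602e-13 J/MeV = 6.8420e-11 J
Per mole: 6.8420e-11 J × 6.022e23 mol⁻¹ = 4.1203e+13 J/mol

4.12e+10 kJ/mol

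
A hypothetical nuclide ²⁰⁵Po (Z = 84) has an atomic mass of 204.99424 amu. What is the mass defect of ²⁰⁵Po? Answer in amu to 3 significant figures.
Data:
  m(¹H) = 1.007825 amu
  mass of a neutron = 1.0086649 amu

1.71 amu

With 84 protons and 121 neutrons (A = 205):
Mass of separated nucleons = 84(1.007825) + 121(1.0086649) = 84.657300 + 122.0484529 = 206.7057529 amu
The mass defect is 206.7057529 − 204.99424 = 1.7115129 amu.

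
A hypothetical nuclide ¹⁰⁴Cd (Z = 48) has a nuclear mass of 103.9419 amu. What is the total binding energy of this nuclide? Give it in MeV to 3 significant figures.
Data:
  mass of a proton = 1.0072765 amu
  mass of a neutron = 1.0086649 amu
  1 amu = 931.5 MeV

Z = 48, so N = A − Z = 104 − 48 = 56.
Total constituent mass: 48 × 1.0072765 + 56 × 1.0086649 = 104.8345064 amu
Δm = 104.8345064 − 103.9419 = 0.8926064 amu
Binding energy = Δm·c² = 0.8926064 × 931.5 MeV/amu = 831.463 MeV

831 MeV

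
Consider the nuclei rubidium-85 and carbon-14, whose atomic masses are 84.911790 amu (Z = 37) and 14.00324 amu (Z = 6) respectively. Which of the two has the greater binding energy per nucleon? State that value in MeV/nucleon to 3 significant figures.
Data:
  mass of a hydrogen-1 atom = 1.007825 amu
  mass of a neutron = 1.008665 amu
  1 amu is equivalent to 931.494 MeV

rubidium-85: Σm = 37(1.007825) + 48(1.008665) = 85.705445 amu; Δm = 0.793655 amu; E_B = 739.28 MeV; E_B/A = 8.697 MeV
carbon-14: Σm = 6(1.007825) + 8(1.008665) = 14.116270 amu; Δm = 0.113030 amu; E_B = 105.2868 MeV; E_B/A = 7.520 MeV
rubidium-85 has the higher binding energy per nucleon, so it is the more tightly bound nucleus.

rubidium-85; 8.70 MeV/nucleon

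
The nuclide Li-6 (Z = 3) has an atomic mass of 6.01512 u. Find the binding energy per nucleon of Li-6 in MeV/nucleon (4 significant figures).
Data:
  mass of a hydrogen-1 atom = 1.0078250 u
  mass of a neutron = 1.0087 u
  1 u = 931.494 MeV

5.349 MeV/nucleon

With 3 protons and 3 neutrons (A = 6):
Total constituent mass: 3 × 1.0078250 + 3 × 1.0087 = 6.0495750 u
Δm = 6.0495750 − 6.01512 = 0.0344550 u
Converting to energy: 0.0344550 u × 931.494 MeV/u = 32.0946 MeV
Per nucleon: 32.0946 / 6 = 5.349 MeV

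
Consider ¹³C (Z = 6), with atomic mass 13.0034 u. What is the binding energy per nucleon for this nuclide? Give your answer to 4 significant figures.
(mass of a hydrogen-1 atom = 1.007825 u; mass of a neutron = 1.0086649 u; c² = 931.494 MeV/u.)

7.467 MeV/nucleon

The nucleus contains 6 protons and 13 − 6 = 7 neutrons.
Mass of separated nucleons = 6(1.007825) + 7(1.0086649) = 6.046950 + 7.0606543 = 13.1076043 u
Δm = 13.1076043 − 13.0034 = 0.1042043 u
E_B = 0.1042043 × 931.494 = 97.0657 MeV
Per nucleon: 97.0657 / 13 = 7.467 MeV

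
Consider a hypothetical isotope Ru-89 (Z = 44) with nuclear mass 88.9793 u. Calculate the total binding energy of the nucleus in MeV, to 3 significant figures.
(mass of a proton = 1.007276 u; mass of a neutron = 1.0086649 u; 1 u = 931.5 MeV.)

681 MeV

Total constituent mass: 44 × 1.007276 + 45 × 1.0086649 = 89.7100645 u
The mass defect is 89.7100645 − 88.9793 = 0.7307645 u.
E_B = 0.7307645 × 931.5 = 680.707 MeV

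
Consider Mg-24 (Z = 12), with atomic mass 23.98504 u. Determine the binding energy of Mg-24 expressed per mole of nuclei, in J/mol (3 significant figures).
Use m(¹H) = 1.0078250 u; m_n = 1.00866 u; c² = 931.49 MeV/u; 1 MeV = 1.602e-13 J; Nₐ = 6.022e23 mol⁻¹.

Mass of separated nucleons = 12(1.0078250) + 12(1.00866) = 12.0939000 + 12.10392 = 24.1978200 u
The mass defect is 24.1978200 − 23.98504 = 0.2127800 u.
Binding energy = Δm·c² = 0.2127800 × 931.49 MeV/u = 198.202 MeV
Per nucleus in joules: 198.202 MeV × 1.602e-13 J/MeV = 3.1752e-11 J
Per mole: 3.1752e-11 J × 6.022e23 mol⁻¹ = 1.9121e+13 J/mol

1.91e+13 J/mol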